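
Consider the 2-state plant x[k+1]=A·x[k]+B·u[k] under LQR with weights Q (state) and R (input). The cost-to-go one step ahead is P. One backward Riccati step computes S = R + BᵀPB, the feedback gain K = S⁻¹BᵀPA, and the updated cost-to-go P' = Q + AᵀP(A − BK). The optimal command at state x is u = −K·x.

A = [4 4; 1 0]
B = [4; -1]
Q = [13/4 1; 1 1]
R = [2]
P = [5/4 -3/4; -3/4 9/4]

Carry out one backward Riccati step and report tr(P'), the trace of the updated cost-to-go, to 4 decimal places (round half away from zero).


BᵀP = [5.7500 -5.2500]
S = R + BᵀPB = [2] + [28.2500] = [30.2500]
BᵀPA = [17.7500 23.0000]
K = S⁻¹·BᵀPA = [0.5868 0.7603]
A−BK = [1.6529 0.9587; 1.5868 0.7603]
AᵀP(A−BK) = [5.8347 3.5041; 3.5041 2.5124]
P' = Q + AᵀP(A−BK) = [9.0847 4.5041; 4.5041 3.5124]
tr(P') = 12.5971

12.5971


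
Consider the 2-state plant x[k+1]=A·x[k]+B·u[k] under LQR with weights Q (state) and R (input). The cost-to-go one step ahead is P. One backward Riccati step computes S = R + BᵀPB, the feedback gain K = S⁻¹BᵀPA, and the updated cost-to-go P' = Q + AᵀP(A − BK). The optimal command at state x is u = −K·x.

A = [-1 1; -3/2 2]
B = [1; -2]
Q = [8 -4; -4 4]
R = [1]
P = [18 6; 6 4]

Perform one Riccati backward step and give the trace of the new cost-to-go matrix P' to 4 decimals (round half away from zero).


BᵀP = [6.0000 -2.0000]
S = R + BᵀPB = [1] + [10.0000] = [11.0000]
BᵀPA = [-3.0000 2.0000]
K = S⁻¹·BᵀPA = [-0.2727 0.1818]
A−BK = [-0.7273 0.8182; -2.0455 2.3636]
AᵀP(A−BK) = [44.1818 -50.4545; -50.4545 57.6364]
P' = Q + AᵀP(A−BK) = [52.1818 -54.4545; -54.4545 61.6364]
tr(P') = 113.8182

113.8182


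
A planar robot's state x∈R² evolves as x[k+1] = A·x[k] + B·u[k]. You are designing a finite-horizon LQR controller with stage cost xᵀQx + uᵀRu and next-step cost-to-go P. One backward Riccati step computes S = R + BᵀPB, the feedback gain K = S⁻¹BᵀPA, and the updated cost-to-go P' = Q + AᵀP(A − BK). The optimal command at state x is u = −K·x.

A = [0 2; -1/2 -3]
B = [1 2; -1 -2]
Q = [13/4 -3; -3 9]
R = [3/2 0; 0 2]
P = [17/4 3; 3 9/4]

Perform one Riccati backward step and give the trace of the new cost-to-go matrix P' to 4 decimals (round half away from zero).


BᵀP = [1.2500 0.7500; 2.5000 1.5000]
S = R + BᵀPB = [3/2 0; 0 2] + [0.5000 1.0000; 1.0000 2.0000] = [2.0000 1.0000; 1.0000 4.0000]
BᵀPA = [-0.3750 0.2500; -0.7500 0.5000]
K = S⁻¹·BᵀPA = [-0.1071 0.0714; -0.1607 0.1071]
A−BK = [0.4286 1.7143; -0.9286 -2.7143]
AᵀP(A−BK) = [0.4018 0.4821; 0.4821 1.1786]
P' = Q + AᵀP(A−BK) = [3.6518 -2.5179; -2.5179 10.1786]
tr(P') = 13.8304

13.8304


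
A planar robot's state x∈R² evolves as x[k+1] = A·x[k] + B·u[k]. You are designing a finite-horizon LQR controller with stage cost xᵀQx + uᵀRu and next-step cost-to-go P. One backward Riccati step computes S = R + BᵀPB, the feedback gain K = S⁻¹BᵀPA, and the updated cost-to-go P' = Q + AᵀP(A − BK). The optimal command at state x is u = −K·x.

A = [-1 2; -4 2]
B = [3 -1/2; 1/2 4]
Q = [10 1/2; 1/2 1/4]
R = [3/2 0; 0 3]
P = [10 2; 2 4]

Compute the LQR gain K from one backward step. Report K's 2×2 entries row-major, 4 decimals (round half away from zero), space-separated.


-0.4900 0.7265 -0.8929 0.3905

BᵀP = [31.0000 8.0000; 3.0000 15.0000]
S = R + BᵀPB = [3/2 0; 0 3] + [97.0000 16.5000; 16.5000 58.5000] = [98.5000 16.5000; 16.5000 61.5000]
BᵀPA = [-63.0000 78.0000; -63.0000 36.0000]
K = S⁻¹·BᵀPA = [-0.4900 0.7265; -0.8929 0.3905]
A−BK = [0.0236 0.0158; -0.1833 0.0749]
AᵀP(A−BK) = [2.8748 -1.6334; -1.6334 1.2787]
P' = Q + AᵀP(A−BK) = [12.8748 -1.1334; -1.1334 1.5287]
tr(P') = 14.4035


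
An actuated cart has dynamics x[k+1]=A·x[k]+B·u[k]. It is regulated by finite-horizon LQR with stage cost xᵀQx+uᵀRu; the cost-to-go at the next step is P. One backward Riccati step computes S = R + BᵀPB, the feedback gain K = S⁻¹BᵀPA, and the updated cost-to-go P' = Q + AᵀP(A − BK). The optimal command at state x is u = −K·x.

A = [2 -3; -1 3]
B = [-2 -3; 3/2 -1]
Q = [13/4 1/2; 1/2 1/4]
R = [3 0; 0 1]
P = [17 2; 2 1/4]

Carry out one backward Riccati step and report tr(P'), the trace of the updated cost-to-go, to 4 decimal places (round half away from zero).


BᵀP = [-31.0000 -3.6250; -53.0000 -6.2500]
S = R + BᵀPB = [3 0; 0 1] + [56.5625 96.6250; 96.6250 165.2500] = [59.5625 96.6250; 96.6250 166.2500]
BᵀPA = [-58.3750 82.1250; -99.7500 140.2500]
K = S⁻¹·BᵀPA = [-0.1175 0.1796; -0.5317 0.7392]
A−BK = [0.1699 -0.4231; -1.3554 3.4698]
AᵀP(A−BK) = [0.3530 -0.5282; -0.5282 0.8241]
P' = Q + AᵀP(A−BK) = [3.6030 -0.0282; -0.0282 1.0741]
tr(P') = 4.6770

4.6770


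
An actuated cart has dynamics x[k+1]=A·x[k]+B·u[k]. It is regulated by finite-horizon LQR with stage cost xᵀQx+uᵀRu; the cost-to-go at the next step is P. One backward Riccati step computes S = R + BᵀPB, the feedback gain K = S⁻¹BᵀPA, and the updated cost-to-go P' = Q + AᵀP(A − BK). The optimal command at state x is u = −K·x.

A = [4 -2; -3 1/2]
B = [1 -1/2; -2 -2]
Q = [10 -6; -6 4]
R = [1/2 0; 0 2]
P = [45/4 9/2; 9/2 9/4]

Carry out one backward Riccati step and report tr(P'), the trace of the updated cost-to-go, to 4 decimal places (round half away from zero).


BᵀP = [2.2500 0.0000; -14.6250 -6.7500]
S = R + BᵀPB = [1/2 0; 0 2] + [2.2500 -1.1250; -1.1250 20.8125] = [2.7500 -1.1250; -1.1250 22.8125]
BᵀPA = [9.0000 -4.5000; -38.2500 25.8750]
K = S⁻¹·BᵀPA = [2.6401 -1.1965; -1.5465 1.0752]
A−BK = [0.5867 -0.2659; -0.8129 0.2575]
AᵀP(A−BK) = [9.3352 -5.4786; -5.4786 3.3564]
P' = Q + AᵀP(A−BK) = [19.3352 -11.4786; -11.4786 7.3564]
tr(P') = 26.6916

26.6916


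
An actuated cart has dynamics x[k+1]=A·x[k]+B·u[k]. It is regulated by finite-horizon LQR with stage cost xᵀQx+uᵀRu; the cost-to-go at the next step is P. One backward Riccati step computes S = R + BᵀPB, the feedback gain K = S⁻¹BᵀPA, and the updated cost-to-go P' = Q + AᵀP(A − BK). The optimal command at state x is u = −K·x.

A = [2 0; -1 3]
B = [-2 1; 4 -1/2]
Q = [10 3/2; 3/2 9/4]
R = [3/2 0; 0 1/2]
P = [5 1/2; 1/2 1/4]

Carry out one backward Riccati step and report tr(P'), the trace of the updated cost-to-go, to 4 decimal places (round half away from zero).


14.8879

BᵀP = [-8.0000 0.0000; 4.7500 0.3750]
S = R + BᵀPB = [3/2 0; 0 1/2] + [16.0000 -8.0000; -8.0000 4.5625] = [17.5000 -8.0000; -8.0000 5.0625]
BᵀPA = [-16.0000 0.0000; 9.1250 1.1250]
K = S⁻¹·BᵀPA = [-0.3253 0.3659; 1.2884 0.8005]
A−BK = [0.0610 -0.0686; 0.9454 1.9365]
AᵀP(A−BK) = [1.2884 0.8005; 0.8005 1.3494]
P' = Q + AᵀP(A−BK) = [11.2884 2.3005; 2.3005 3.5994]
tr(P') = 14.8879


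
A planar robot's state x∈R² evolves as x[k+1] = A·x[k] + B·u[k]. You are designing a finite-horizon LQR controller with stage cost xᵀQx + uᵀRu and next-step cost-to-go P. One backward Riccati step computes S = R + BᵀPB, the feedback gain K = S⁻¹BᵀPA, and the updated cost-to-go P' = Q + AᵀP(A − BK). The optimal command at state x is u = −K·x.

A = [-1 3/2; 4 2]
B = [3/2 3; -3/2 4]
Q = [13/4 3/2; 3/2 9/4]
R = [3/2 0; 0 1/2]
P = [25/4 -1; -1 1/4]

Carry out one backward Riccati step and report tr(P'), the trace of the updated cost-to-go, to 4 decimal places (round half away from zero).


7.4726

BᵀP = [10.8750 -1.8750; 14.7500 -2.0000]
S = R + BᵀPB = [3/2 0; 0 1/2] + [19.1250 25.1250; 25.1250 36.2500] = [20.6250 25.1250; 25.1250 36.7500]
BᵀPA = [-18.3750 12.5625; -22.7500 18.1250]
K = S⁻¹·BᵀPA = [-0.8183 0.0496; -0.0596 0.4593]
A−BK = [0.4062 0.0477; 3.0107 0.2371]
AᵀP(A−BK) = [1.8578 -0.0149; -0.0149 0.1148]
P' = Q + AᵀP(A−BK) = [5.1078 1.4851; 1.4851 2.3648]
tr(P') = 7.4726


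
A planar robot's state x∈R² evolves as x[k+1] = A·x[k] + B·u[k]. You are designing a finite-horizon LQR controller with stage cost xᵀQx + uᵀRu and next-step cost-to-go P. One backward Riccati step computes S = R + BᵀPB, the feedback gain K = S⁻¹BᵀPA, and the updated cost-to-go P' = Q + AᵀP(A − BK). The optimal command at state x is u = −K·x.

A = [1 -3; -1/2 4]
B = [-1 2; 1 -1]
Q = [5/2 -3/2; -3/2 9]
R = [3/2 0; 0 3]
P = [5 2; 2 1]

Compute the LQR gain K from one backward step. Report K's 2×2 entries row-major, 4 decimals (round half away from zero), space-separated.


BᵀP = [-3.0000 -1.0000; 8.0000 3.0000]
S = R + BᵀPB = [3/2 0; 0 3] + [2.0000 -5.0000; -5.0000 13.0000] = [3.5000 -5.0000; -5.0000 16.0000]
BᵀPA = [-2.5000 5.0000; 6.5000 -12.0000]
K = S⁻¹·BᵀPA = [-0.2419 0.6452; 0.3306 -0.5484]
A−BK = [0.0968 -1.2581; 0.0726 2.8065]
AᵀP(A−BK) = [0.4960 -0.8226; -0.8226 3.1935]
P' = Q + AᵀP(A−BK) = [2.9960 -2.3226; -2.3226 12.1935]
tr(P') = 15.1895

-0.2419 0.6452 0.3306 -0.5484


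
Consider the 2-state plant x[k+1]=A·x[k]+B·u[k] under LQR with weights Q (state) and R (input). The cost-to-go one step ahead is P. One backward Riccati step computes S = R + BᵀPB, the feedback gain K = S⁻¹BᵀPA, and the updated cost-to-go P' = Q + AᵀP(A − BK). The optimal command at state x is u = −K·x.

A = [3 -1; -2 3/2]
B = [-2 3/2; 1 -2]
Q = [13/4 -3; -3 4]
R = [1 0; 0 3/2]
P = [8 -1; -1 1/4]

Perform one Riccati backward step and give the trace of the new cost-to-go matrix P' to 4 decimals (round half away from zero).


BᵀP = [-17.0000 2.2500; 14.0000 -2.0000]
S = R + BᵀPB = [1 0; 0 3/2] + [36.2500 -30.0000; -30.0000 25.0000] = [37.2500 -30.0000; -30.0000 26.5000]
BᵀPA = [-55.5000 20.3750; 46.0000 -17.0000]
K = S⁻¹·BᵀPA = [-1.0416 0.3436; 0.5567 -0.2525]
A−BK = [0.0818 0.0660; 0.1549 0.6514]
AᵀP(A−BK) = [1.5839 -0.5638; -0.5638 0.2687]
P' = Q + AᵀP(A−BK) = [4.8339 -3.5638; -3.5638 4.2687]
tr(P') = 9.1026

9.1026


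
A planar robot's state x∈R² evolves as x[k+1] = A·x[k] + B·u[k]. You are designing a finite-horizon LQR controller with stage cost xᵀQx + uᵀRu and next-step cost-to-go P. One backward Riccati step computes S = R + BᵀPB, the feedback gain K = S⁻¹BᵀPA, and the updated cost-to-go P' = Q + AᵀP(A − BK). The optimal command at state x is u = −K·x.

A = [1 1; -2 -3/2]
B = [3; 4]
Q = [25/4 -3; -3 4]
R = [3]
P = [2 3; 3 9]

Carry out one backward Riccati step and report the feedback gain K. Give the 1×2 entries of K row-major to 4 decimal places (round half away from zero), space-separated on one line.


BᵀP = [18.0000 45.0000]
S = R + BᵀPB = [3] + [234.0000] = [237.0000]
BᵀPA = [-72.0000 -49.5000]
K = S⁻¹·BᵀPA = [-0.3038 -0.2089]
A−BK = [1.9114 1.6266; -0.7848 -0.6646]
AᵀP(A−BK) = [4.1266 3.4620; 3.4620 2.9114]
P' = Q + AᵀP(A−BK) = [10.3766 0.4620; 0.4620 6.9114]
tr(P') = 17.2880

-0.3038 -0.2089


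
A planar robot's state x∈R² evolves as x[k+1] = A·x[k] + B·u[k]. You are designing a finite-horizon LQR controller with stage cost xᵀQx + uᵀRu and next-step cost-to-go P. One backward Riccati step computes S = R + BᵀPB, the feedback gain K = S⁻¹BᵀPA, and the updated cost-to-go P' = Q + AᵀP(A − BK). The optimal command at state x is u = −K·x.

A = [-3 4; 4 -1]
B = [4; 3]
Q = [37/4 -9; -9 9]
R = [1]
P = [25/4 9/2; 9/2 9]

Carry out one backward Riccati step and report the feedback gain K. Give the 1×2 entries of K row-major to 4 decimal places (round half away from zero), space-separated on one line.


0.2224 0.3759

BᵀP = [38.5000 45.0000]
S = R + BᵀPB = [1] + [289.0000] = [290.0000]
BᵀPA = [64.5000 109.0000]
K = S⁻¹·BᵀPA = [0.2224 0.3759]
A−BK = [-3.8897 2.4966; 3.3328 -2.1276]
AᵀP(A−BK) = [77.9043 -49.7431; -49.7431 32.0310]
P' = Q + AᵀP(A−BK) = [87.1543 -58.7431; -58.7431 41.0310]
tr(P') = 128.1853


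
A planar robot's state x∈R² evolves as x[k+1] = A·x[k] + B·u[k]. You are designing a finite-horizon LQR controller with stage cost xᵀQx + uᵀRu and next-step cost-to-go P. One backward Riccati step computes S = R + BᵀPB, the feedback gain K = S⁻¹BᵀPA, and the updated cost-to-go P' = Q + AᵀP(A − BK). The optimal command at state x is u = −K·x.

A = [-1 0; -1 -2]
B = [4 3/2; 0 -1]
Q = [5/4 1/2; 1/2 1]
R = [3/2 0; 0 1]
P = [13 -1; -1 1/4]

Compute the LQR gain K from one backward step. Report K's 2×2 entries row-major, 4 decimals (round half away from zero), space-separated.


-0.2396 -0.0646 0.0268 0.2625

BᵀP = [52.0000 -4.0000; 20.5000 -1.7500]
S = R + BᵀPB = [3/2 0; 0 1] + [208.0000 82.0000; 82.0000 32.5000] = [209.5000 82.0000; 82.0000 33.5000]
BᵀPA = [-48.0000 8.0000; -18.7500 3.5000]
K = S⁻¹·BᵀPA = [-0.2396 -0.0646; 0.0268 0.2625]
A−BK = [-0.0818 -0.1355; -0.9732 -1.7375]
AᵀP(A−BK) = [0.2514 0.3231; 0.3231 0.5977]
P' = Q + AᵀP(A−BK) = [1.5014 0.8231; 0.8231 1.5977]
tr(P') = 3.0991


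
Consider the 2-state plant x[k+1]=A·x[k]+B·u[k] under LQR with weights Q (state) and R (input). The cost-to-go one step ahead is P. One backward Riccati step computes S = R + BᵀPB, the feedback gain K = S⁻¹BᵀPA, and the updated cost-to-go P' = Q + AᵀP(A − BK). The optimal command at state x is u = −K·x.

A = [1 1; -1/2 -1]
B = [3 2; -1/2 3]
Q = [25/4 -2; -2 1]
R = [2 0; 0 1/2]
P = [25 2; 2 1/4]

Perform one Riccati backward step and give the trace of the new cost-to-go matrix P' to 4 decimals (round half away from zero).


BᵀP = [74.0000 5.8750; 56.0000 4.7500]
S = R + BᵀPB = [2 0; 0 1/2] + [219.0625 165.6250; 165.6250 126.2500] = [221.0625 165.6250; 165.6250 126.7500]
BᵀPA = [71.0625 68.1250; 53.6250 51.2500]
K = S⁻¹·BᵀPA = [0.2135 0.2492; 0.1441 0.0787]
A−BK = [0.0713 0.0950; -0.8256 -1.1113]
AᵀP(A−BK) = [0.1636 0.1955; 0.1955 0.2394]
P' = Q + AᵀP(A−BK) = [6.4136 -1.8045; -1.8045 1.2394]
tr(P') = 7.6530

7.6530


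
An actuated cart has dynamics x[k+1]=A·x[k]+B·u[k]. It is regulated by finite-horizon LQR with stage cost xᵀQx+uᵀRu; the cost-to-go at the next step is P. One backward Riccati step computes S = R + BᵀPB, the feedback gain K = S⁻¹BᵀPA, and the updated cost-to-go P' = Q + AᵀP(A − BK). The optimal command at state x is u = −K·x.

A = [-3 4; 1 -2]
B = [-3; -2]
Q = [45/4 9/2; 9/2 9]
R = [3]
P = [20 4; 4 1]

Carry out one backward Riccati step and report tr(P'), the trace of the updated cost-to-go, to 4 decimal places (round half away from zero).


30.2883

BᵀP = [-68.0000 -14.0000]
S = R + BᵀPB = [3] + [232.0000] = [235.0000]
BᵀPA = [190.0000 -244.0000]
K = S⁻¹·BᵀPA = [0.8085 -1.0383]
A−BK = [-0.5745 0.8851; 2.6170 -4.0766]
AᵀP(A−BK) = [3.3830 -4.7234; -4.7234 6.6553]
P' = Q + AᵀP(A−BK) = [14.6330 -0.2234; -0.2234 15.6553]
tr(P') = 30.2883


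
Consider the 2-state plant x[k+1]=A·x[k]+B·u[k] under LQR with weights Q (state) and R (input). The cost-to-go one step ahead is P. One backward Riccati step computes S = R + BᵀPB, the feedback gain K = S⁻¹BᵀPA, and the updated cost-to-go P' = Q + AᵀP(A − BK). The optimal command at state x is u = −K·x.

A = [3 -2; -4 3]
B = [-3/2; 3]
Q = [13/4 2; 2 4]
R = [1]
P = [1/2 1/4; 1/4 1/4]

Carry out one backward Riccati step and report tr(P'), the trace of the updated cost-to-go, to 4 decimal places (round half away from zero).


BᵀP = [0.0000 0.3750]
S = R + BᵀPB = [1] + [1.1250] = [2.1250]
BᵀPA = [-1.5000 1.1250]
K = S⁻¹·BᵀPA = [-0.7059 0.5294]
A−BK = [1.9412 -1.2059; -1.8824 1.4118]
AᵀP(A−BK) = [1.4412 -0.9559; -0.9559 0.6544]
P' = Q + AᵀP(A−BK) = [4.6912 1.0441; 1.0441 4.6544]
tr(P') = 9.3456

9.3456


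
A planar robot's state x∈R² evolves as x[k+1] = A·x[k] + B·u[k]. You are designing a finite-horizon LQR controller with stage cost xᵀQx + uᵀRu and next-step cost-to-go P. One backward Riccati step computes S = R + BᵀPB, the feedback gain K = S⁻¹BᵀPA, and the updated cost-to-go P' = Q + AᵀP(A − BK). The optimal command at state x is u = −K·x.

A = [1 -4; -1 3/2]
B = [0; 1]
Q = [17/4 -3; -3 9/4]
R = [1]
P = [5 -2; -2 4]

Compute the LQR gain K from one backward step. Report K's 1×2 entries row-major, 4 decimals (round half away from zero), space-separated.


BᵀP = [-2.0000 4.0000]
S = R + BᵀPB = [1] + [4.0000] = [5.0000]
BᵀPA = [-6.0000 14.0000]
K = S⁻¹·BᵀPA = [-1.2000 2.8000]
A−BK = [1.0000 -4.0000; 0.2000 -1.3000]
AᵀP(A−BK) = [5.8000 -20.2000; -20.2000 73.8000]
P' = Q + AᵀP(A−BK) = [10.0500 -23.2000; -23.2000 76.0500]
tr(P') = 86.1000

-1.2000 2.8000


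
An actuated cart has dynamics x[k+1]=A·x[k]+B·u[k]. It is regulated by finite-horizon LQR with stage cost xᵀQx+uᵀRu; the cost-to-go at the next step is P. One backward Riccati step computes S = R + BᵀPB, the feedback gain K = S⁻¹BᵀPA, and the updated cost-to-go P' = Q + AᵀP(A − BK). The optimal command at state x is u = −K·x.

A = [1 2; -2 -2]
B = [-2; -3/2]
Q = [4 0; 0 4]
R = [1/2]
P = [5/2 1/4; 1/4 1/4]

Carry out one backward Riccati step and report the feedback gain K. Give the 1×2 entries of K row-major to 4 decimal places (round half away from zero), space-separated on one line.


-0.2886 -0.7164

BᵀP = [-5.3750 -0.8750]
S = R + BᵀPB = [1/2] + [12.0625] = [12.5625]
BᵀPA = [-3.6250 -9.0000]
K = S⁻¹·BᵀPA = [-0.2886 -0.7164]
A−BK = [0.4229 0.5672; -2.4328 -3.0746]
AᵀP(A−BK) = [1.4540 1.9030; 1.9030 2.5522]
P' = Q + AᵀP(A−BK) = [5.4540 1.9030; 1.9030 6.5522]
tr(P') = 12.0062


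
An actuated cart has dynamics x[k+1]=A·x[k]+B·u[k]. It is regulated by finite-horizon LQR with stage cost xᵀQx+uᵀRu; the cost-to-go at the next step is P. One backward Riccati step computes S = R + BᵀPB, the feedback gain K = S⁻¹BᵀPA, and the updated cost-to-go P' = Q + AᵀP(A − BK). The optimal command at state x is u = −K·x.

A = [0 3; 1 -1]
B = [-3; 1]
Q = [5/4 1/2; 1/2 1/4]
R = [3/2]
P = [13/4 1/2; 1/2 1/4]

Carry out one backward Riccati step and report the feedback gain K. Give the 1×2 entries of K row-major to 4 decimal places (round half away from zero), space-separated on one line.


-0.0446 -0.9464

BᵀP = [-9.2500 -1.2500]
S = R + BᵀPB = [3/2] + [26.5000] = [28.0000]
BᵀPA = [-1.2500 -26.5000]
K = S⁻¹·BᵀPA = [-0.0446 -0.9464]
A−BK = [-0.1339 0.1607; 1.0446 -0.0536]
AᵀP(A−BK) = [0.1942 0.0670; 0.0670 1.4196]
P' = Q + AᵀP(A−BK) = [1.4442 0.5670; 0.5670 1.6696]
tr(P') = 3.1138


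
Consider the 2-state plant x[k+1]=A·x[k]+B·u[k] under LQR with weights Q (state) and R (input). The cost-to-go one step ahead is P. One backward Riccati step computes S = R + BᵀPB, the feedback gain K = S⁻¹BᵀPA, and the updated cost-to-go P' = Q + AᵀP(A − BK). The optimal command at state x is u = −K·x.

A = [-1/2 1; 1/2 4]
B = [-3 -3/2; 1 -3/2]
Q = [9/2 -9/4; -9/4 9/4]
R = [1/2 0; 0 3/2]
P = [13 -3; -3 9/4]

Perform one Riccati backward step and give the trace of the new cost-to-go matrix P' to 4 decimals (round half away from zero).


BᵀP = [-42.0000 11.2500; -15.0000 1.1250]
S = R + BᵀPB = [1/2 0; 0 3/2] + [137.2500 46.1250; 46.1250 20.8125] = [137.7500 46.1250; 46.1250 22.3125]
BᵀPA = [26.6250 3.0000; 8.0625 -10.5000]
K = S⁻¹·BᵀPA = [0.2349 0.5827; -0.1242 -1.6752]
A−BK = [0.0183 0.2354; 0.0789 0.9046]
AᵀP(A−BK) = [0.0604 0.4916; 0.4916 5.6628]
P' = Q + AᵀP(A−BK) = [4.5604 -1.7584; -1.7584 7.9128]
tr(P') = 12.4732

12.4732


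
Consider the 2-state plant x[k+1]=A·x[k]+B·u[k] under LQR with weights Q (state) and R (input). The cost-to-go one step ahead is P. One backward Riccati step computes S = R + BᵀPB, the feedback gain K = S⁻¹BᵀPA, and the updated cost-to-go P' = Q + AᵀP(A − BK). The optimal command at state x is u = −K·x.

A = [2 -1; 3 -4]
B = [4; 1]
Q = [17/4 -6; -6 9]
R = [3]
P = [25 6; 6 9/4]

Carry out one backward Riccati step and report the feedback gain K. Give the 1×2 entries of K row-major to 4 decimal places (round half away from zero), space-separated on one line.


BᵀP = [106.0000 26.2500]
S = R + BᵀPB = [3] + [450.2500] = [453.2500]
BᵀPA = [290.7500 -211.0000]
K = S⁻¹·BᵀPA = [0.6415 -0.4655]
A−BK = [-0.5659 0.8621; 2.3585 -3.5345]
AᵀP(A−BK) = [5.7402 -7.6481; -7.6481 10.7739]
P' = Q + AᵀP(A−BK) = [9.9902 -13.6481; -13.6481 19.7739]
tr(P') = 29.7641

0.6415 -0.4655


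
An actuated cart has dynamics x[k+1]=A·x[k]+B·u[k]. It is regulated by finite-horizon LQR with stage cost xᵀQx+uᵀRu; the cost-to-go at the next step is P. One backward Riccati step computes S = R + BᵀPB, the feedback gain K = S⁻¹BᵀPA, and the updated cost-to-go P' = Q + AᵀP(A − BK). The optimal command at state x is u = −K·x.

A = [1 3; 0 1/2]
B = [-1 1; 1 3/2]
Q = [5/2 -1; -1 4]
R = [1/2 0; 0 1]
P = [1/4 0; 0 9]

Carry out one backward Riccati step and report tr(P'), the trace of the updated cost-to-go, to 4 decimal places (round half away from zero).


BᵀP = [-0.2500 9.0000; 0.2500 13.5000]
S = R + BᵀPB = [1/2 0; 0 1] + [9.2500 13.2500; 13.2500 20.5000] = [9.7500 13.2500; 13.2500 21.5000]
BᵀPA = [-0.2500 3.7500; 0.2500 7.5000]
K = S⁻¹·BᵀPA = [-0.2550 -0.5505; 0.1688 0.6881]
A−BK = [0.5761 1.7615; 0.0018 0.0183]
AᵀP(A−BK) = [0.1440 0.4404; 0.4404 1.4037]
P' = Q + AᵀP(A−BK) = [2.6440 -0.5596; -0.5596 5.4037]
tr(P') = 8.0477

8.0477


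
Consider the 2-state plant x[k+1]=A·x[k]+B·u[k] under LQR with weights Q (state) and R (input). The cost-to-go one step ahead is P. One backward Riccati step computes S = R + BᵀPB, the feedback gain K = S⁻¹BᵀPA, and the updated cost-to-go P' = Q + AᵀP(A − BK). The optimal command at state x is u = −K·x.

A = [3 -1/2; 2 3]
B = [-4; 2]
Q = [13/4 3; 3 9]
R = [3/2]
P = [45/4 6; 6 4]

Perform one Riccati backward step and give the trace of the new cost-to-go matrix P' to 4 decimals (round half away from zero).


BᵀP = [-33.0000 -16.0000]
S = R + BᵀPB = [3/2] + [100.0000] = [101.5000]
BᵀPA = [-131.0000 -31.5000]
K = S⁻¹·BᵀPA = [-1.2906 -0.3103]
A−BK = [-2.1626 -1.7414; 4.5813 3.6207]
AᵀP(A−BK) = [20.1761 14.4698; 14.4698 11.0366]
P' = Q + AᵀP(A−BK) = [23.4261 17.4698; 17.4698 20.0366]
tr(P') = 43.4627

43.4627


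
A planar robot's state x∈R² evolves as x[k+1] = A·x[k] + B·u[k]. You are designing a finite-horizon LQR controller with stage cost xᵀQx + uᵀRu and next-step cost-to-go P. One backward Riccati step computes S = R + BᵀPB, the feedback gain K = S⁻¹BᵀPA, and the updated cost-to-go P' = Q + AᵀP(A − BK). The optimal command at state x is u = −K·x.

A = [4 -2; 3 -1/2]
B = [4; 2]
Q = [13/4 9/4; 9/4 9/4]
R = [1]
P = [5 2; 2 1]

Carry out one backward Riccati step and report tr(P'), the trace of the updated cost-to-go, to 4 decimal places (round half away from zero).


7.0491

BᵀP = [24.0000 10.0000]
S = R + BᵀPB = [1] + [116.0000] = [117.0000]
BᵀPA = [126.0000 -53.0000]
K = S⁻¹·BᵀPA = [1.0769 -0.4530]
A−BK = [-0.3077 -0.1880; 0.8462 0.4060]
AᵀP(A−BK) = [1.3077 -0.4231; -0.4231 0.2415]
P' = Q + AᵀP(A−BK) = [4.5577 1.8269; 1.8269 2.4915]
tr(P') = 7.0491


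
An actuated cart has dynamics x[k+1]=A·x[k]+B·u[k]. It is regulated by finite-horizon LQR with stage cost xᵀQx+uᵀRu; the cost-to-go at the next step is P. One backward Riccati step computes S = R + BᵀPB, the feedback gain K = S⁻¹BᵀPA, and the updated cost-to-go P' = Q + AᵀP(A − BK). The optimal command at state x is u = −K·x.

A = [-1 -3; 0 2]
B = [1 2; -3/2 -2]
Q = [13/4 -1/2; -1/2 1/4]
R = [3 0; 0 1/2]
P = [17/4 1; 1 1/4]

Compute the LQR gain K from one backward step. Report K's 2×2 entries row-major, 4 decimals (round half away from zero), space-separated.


BᵀP = [2.7500 0.6250; 6.5000 1.5000]
S = R + BᵀPB = [3 0; 0 1/2] + [1.8125 4.2500; 4.2500 10.0000] = [4.8125 4.2500; 4.2500 10.5000]
BᵀPA = [-2.7500 -7.0000; -6.5000 -16.5000]
K = S⁻¹·BᵀPA = [-0.0385 -0.1039; -0.6035 -1.5294]
A−BK = [0.2454 0.1627; -1.2647 -1.2146]
AᵀP(A−BK) = [0.2216 0.5233; 0.5233 1.2880]
P' = Q + AᵀP(A−BK) = [3.4716 0.0233; 0.0233 1.5380]
tr(P') = 5.0096

-0.0385 -0.1039 -0.6035 -1.5294


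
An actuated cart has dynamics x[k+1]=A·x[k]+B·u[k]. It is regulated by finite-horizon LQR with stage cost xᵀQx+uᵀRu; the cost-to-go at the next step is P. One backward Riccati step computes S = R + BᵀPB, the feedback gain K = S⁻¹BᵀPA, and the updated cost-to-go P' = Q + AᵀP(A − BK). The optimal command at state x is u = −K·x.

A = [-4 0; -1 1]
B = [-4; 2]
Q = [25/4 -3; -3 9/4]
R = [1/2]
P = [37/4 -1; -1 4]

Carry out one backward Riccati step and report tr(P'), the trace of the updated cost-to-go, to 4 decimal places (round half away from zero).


BᵀP = [-39.0000 12.0000]
S = R + BᵀPB = [1/2] + [180.0000] = [180.5000]
BᵀPA = [144.0000 12.0000]
K = S⁻¹·BᵀPA = [0.7978 0.0665]
A−BK = [-0.8089 0.2659; -2.5956 0.8670]
AᵀP(A−BK) = [29.1191 -9.5734; -9.5734 3.2022]
P' = Q + AᵀP(A−BK) = [35.3691 -12.5734; -12.5734 5.4522]
tr(P') = 40.8213

40.8213


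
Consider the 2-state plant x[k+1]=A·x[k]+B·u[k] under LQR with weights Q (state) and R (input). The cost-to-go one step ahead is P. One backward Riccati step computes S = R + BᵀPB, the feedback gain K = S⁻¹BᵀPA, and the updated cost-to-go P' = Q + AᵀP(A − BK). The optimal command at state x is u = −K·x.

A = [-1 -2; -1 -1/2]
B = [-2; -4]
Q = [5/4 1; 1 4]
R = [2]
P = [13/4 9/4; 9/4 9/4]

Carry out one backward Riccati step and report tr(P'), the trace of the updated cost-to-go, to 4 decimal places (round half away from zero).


7.2658

BᵀP = [-15.5000 -13.5000]
S = R + BᵀPB = [2] + [85.0000] = [87.0000]
BᵀPA = [29.0000 37.7500]
K = S⁻¹·BᵀPA = [0.3333 0.4339]
A−BK = [-0.3333 -1.1322; 0.3333 1.2356]
AᵀP(A−BK) = [0.3333 0.6667; 0.6667 1.6825]
P' = Q + AᵀP(A−BK) = [1.5833 1.6667; 1.6667 5.6825]
tr(P') = 7.2658


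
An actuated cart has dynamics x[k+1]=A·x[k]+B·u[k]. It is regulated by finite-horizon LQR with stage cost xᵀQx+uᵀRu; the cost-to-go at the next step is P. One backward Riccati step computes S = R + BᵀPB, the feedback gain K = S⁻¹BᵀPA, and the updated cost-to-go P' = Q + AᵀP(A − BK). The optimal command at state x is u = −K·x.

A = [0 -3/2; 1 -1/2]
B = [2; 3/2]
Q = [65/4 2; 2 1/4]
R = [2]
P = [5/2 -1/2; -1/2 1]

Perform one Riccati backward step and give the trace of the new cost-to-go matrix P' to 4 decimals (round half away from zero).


BᵀP = [4.2500 0.5000]
S = R + BᵀPB = [2] + [9.2500] = [11.2500]
BᵀPA = [0.5000 -6.6250]
K = S⁻¹·BᵀPA = [0.0444 -0.5889]
A−BK = [-0.0889 -0.3222; 0.9333 0.3833]
AᵀP(A−BK) = [0.9778 0.5444; 0.5444 1.2236]
P' = Q + AᵀP(A−BK) = [17.2278 2.5444; 2.5444 1.4736]
tr(P') = 18.7014

18.7014


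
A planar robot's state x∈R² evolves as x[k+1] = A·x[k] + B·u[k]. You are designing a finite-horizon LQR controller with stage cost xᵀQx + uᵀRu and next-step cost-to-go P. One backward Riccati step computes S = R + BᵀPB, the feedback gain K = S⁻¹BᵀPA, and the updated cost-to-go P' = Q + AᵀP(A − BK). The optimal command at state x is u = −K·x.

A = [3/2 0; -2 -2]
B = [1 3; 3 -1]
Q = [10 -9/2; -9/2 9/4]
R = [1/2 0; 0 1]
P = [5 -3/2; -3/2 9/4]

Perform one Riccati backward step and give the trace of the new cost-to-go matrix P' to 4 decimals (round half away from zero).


BᵀP = [0.5000 5.2500; 16.5000 -6.7500]
S = R + BᵀPB = [1/2 0; 0 1] + [16.2500 -3.7500; -3.7500 56.2500] = [16.7500 -3.7500; -3.7500 57.2500]
BᵀPA = [-9.7500 -10.5000; 38.2500 13.5000]
K = S⁻¹·BᵀPA = [-0.4389 -0.5826; 0.6394 0.1976]
A−BK = [0.0208 -0.0103; -0.0438 -0.0545]
AᵀP(A−BK) = [0.5144 0.2596; 0.2596 0.2143]
P' = Q + AᵀP(A−BK) = [10.5144 -4.2404; -4.2404 2.4643]
tr(P') = 12.9787

12.9787


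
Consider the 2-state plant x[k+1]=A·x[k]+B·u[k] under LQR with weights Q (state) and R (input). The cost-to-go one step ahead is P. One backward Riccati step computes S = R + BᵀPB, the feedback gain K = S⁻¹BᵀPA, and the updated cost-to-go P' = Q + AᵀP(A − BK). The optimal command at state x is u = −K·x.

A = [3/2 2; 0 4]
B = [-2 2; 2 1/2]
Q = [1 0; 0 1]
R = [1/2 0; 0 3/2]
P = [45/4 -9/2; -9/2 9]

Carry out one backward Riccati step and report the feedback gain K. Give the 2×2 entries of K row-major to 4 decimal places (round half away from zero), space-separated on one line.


-0.1687 1.3072 0.5540 2.1939

BᵀP = [-31.5000 27.0000; 20.2500 -4.5000]
S = R + BᵀPB = [1/2 0; 0 3/2] + [117.0000 -49.5000; -49.5000 38.2500] = [117.5000 -49.5000; -49.5000 39.7500]
BᵀPA = [-47.2500 45.0000; 30.3750 22.5000]
K = S⁻¹·BᵀPA = [-0.1687 1.3072; 0.5540 2.1939]
A−BK = [0.0545 0.2267; 0.0604 0.2886]
AᵀP(A−BK) = [0.5113 1.8765; 1.8765 8.8130]
P' = Q + AᵀP(A−BK) = [1.5113 1.8765; 1.8765 9.8130]
tr(P') = 11.3243


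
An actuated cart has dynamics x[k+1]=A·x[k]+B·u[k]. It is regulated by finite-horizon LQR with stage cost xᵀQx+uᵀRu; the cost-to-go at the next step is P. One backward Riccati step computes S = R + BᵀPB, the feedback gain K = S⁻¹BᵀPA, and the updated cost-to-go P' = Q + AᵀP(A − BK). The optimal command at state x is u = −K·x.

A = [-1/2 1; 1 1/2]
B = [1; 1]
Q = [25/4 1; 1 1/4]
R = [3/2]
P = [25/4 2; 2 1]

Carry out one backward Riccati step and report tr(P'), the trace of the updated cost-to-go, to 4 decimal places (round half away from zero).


8.0074

BᵀP = [8.2500 3.0000]
S = R + BᵀPB = [3/2] + [11.2500] = [12.7500]
BᵀPA = [-1.1250 9.7500]
K = S⁻¹·BᵀPA = [-0.0882 0.7647]
A−BK = [-0.4118 0.2353; 1.0882 -0.2647]
AᵀP(A−BK) = [0.4632 -0.2647; -0.2647 1.0441]
P' = Q + AᵀP(A−BK) = [6.7132 0.7353; 0.7353 1.2941]
tr(P') = 8.0074


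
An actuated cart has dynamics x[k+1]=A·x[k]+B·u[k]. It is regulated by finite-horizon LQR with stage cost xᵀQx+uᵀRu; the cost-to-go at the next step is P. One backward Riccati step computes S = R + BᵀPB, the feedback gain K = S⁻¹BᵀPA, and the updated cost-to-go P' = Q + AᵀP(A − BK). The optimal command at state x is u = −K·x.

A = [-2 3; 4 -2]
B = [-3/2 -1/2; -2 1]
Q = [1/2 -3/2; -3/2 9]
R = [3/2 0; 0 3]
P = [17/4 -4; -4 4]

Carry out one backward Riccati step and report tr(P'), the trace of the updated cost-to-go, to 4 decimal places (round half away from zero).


66.7357

BᵀP = [1.6250 -2.0000; -6.1250 6.0000]
S = R + BᵀPB = [3/2 0; 0 3] + [1.5625 -2.8125; -2.8125 9.0625] = [3.0625 -2.8125; -2.8125 12.0625]
BᵀPA = [-11.2500 8.8750; 36.2500 -30.3750]
K = S⁻¹·BᵀPA = [-1.1625 0.7449; 2.7341 -2.3445]
A−BK = [-2.3767 2.9451; -1.0592 1.8342]
AᵀP(A−BK) = [32.8095 -28.1335; -28.1335 24.4263]
P' = Q + AᵀP(A−BK) = [33.3095 -29.6335; -29.6335 33.4263]
tr(P') = 66.7357


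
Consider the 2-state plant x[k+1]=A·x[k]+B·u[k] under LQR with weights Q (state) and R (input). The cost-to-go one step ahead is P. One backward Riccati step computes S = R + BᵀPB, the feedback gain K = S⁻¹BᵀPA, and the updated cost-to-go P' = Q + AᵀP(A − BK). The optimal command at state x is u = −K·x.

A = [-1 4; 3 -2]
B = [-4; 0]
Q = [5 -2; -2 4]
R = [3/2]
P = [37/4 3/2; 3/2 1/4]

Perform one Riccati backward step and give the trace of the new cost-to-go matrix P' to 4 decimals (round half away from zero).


BᵀP = [-37.0000 -6.0000]
S = R + BᵀPB = [3/2] + [148.0000] = [149.5000]
BᵀPA = [19.0000 -136.0000]
K = S⁻¹·BᵀPA = [0.1271 -0.9097]
A−BK = [-0.4916 0.3612; 3.0000 -2.0000]
AᵀP(A−BK) = [0.0853 -0.2157; -0.2157 1.2809]
P' = Q + AᵀP(A−BK) = [5.0853 -2.2157; -2.2157 5.2809]
tr(P') = 10.3662

10.3662


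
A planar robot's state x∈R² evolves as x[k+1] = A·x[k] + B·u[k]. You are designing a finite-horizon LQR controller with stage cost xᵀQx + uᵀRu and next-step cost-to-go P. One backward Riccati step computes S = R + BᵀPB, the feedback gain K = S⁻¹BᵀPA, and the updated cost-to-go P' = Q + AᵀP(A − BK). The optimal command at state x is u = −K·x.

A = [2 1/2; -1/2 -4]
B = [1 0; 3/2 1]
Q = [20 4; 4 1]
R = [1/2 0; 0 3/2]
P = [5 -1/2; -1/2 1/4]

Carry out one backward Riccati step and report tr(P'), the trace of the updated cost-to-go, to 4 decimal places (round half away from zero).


BᵀP = [4.2500 -0.1250; -0.5000 0.2500]
S = R + BᵀPB = [1/2 0; 0 3/2] + [4.0625 -0.1250; -0.1250 0.2500] = [4.5625 -0.1250; -0.1250 1.7500]
BᵀPA = [8.5625 2.6250; -1.1250 -1.2500]
K = S⁻¹·BᵀPA = [1.8627 0.5569; -0.5098 -0.6745]
A−BK = [0.1373 -0.0569; -2.7843 -4.1608]
AᵀP(A−BK) = [4.5392 4.0980; 4.0980 4.9451]
P' = Q + AᵀP(A−BK) = [24.5392 8.0980; 8.0980 5.9451]
tr(P') = 30.4843

30.4843


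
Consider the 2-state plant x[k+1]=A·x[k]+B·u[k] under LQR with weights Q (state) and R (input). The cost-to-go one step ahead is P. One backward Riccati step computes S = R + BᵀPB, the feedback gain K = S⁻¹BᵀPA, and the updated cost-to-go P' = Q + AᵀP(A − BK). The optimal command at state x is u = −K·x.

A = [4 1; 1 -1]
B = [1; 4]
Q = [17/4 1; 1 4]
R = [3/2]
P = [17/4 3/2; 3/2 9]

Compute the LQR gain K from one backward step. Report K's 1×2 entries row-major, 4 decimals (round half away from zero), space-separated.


BᵀP = [10.2500 37.5000]
S = R + BᵀPB = [3/2] + [160.2500] = [161.7500]
BᵀPA = [78.5000 -27.2500]
K = S⁻¹·BᵀPA = [0.4853 -0.1685]
A−BK = [3.5147 1.1685; -0.9413 -0.3261]
AᵀP(A−BK) = [50.9026 16.7249; 16.7249 5.6592]
P' = Q + AᵀP(A−BK) = [55.1526 17.7249; 17.7249 9.6592]
tr(P') = 64.8118

0.4853 -0.1685


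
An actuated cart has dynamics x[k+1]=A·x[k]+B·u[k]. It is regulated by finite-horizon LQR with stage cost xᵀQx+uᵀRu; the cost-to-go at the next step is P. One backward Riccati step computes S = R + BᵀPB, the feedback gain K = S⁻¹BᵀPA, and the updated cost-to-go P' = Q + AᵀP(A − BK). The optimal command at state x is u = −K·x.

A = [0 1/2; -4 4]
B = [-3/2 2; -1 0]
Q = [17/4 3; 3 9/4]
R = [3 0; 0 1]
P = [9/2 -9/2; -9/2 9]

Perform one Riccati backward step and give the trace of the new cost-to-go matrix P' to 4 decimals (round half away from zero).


75.6449

BᵀP = [-2.2500 -2.2500; 9.0000 -9.0000]
S = R + BᵀPB = [3 0; 0 1] + [5.6250 -4.5000; -4.5000 18.0000] = [8.6250 -4.5000; -4.5000 19.0000]
BᵀPA = [9.0000 -10.1250; 36.0000 -31.5000]
K = S⁻¹·BᵀPA = [2.3185 -2.3264; 2.4439 -2.2089]
A−BK = [-1.4099 1.4282; -1.6815 1.6736]
AᵀP(A−BK) = [35.1540 -34.5431; -34.5431 33.9909]
P' = Q + AᵀP(A−BK) = [39.4040 -31.5431; -31.5431 36.2409]
tr(P') = 75.6449


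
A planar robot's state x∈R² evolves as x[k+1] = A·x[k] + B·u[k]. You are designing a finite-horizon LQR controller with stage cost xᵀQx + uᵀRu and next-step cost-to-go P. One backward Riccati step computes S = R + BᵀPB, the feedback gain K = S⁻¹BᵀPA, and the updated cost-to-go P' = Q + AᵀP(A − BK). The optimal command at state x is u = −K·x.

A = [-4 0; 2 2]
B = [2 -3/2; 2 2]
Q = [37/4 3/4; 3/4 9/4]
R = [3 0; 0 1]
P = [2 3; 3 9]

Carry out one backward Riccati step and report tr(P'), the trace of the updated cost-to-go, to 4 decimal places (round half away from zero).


BᵀP = [10.0000 24.0000; 3.0000 13.5000]
S = R + BᵀPB = [3 0; 0 1] + [68.0000 33.0000; 33.0000 22.5000] = [71.0000 33.0000; 33.0000 23.5000]
BᵀPA = [8.0000 48.0000; 15.0000 27.0000]
K = S⁻¹·BᵀPA = [-0.5298 0.4090; 1.3822 0.5746]
A−BK = [-0.8671 0.0440; 0.2951 0.0328]
AᵀP(A−BK) = [3.5047 0.1087; 0.1087 0.8542]
P' = Q + AᵀP(A−BK) = [12.7547 0.8587; 0.8587 3.1042]
tr(P') = 15.8589

15.8589


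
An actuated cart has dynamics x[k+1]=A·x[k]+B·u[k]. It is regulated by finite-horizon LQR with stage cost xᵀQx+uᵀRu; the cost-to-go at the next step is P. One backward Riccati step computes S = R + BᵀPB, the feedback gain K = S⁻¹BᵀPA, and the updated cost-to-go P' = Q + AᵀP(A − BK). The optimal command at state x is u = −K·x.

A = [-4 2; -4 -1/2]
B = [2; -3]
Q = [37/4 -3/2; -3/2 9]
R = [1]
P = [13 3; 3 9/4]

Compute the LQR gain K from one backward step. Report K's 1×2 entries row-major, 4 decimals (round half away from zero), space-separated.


-1.7450 0.9228

BᵀP = [17.0000 -0.7500]
S = R + BᵀPB = [1] + [36.2500] = [37.2500]
BᵀPA = [-65.0000 34.3750]
K = S⁻¹·BᵀPA = [-1.7450 0.9228]
A−BK = [-0.5101 0.1544; -9.2349 2.2685]
AᵀP(A−BK) = [226.5772 -57.5168; -57.5168 14.8406]
P' = Q + AᵀP(A−BK) = [235.8272 -59.0168; -59.0168 23.8406]
tr(P') = 259.6678


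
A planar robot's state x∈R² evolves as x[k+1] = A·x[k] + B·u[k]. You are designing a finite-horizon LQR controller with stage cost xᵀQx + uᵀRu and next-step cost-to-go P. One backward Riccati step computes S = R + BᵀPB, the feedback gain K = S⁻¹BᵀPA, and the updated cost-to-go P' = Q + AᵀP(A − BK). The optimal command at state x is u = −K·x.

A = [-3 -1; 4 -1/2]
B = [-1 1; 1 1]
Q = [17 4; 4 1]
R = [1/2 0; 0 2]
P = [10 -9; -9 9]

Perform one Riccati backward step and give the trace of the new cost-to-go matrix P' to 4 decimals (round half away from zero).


24.5774

BᵀP = [-19.0000 18.0000; 1.0000 0.0000]
S = R + BᵀPB = [1/2 0; 0 2] + [37.0000 -1.0000; -1.0000 1.0000] = [37.5000 -1.0000; -1.0000 3.0000]
BᵀPA = [129.0000 10.0000; -3.0000 -1.0000]
K = S⁻¹·BᵀPA = [3.4439 0.2601; 0.1480 -0.2466]
A−BK = [0.2960 -0.4933; 0.4081 -0.5135]
AᵀP(A−BK) = [6.1749 0.2085; 0.2085 0.4025]
P' = Q + AᵀP(A−BK) = [23.1749 4.2085; 4.2085 1.4025]
tr(P') = 24.5774


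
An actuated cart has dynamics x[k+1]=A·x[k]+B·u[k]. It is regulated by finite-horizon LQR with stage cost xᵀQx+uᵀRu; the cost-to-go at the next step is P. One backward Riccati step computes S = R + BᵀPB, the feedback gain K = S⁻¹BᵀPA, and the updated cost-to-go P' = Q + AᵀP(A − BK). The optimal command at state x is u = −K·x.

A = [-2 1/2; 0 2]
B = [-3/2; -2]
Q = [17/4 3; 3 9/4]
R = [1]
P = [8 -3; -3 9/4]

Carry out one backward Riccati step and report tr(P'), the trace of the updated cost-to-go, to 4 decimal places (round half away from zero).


28.2000

BᵀP = [-6.0000 0.0000]
S = R + BᵀPB = [1] + [9.0000] = [10.0000]
BᵀPA = [12.0000 -3.0000]
K = S⁻¹·BᵀPA = [1.2000 -0.3000]
A−BK = [-0.2000 0.0500; 2.4000 1.4000]
AᵀP(A−BK) = [17.6000 7.6000; 7.6000 4.1000]
P' = Q + AᵀP(A−BK) = [21.8500 10.6000; 10.6000 6.3500]
tr(P') = 28.2000


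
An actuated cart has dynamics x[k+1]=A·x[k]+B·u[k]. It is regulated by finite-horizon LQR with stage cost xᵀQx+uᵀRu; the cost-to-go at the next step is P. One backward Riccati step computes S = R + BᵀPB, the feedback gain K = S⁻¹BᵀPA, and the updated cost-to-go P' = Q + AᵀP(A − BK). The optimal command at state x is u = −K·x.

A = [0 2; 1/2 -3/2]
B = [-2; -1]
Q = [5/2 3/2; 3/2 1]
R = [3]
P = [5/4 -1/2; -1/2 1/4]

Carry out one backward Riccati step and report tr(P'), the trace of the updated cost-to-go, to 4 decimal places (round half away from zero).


7.9000

BᵀP = [-2.0000 0.7500]
S = R + BᵀPB = [3] + [3.2500] = [6.2500]
BᵀPA = [0.3750 -5.1250]
K = S⁻¹·BᵀPA = [0.0600 -0.8200]
A−BK = [0.1200 0.3600; 0.5600 -2.3200]
AᵀP(A−BK) = [0.0400 -0.3800; -0.3800 4.3600]
P' = Q + AᵀP(A−BK) = [2.5400 1.1200; 1.1200 5.3600]
tr(P') = 7.9000


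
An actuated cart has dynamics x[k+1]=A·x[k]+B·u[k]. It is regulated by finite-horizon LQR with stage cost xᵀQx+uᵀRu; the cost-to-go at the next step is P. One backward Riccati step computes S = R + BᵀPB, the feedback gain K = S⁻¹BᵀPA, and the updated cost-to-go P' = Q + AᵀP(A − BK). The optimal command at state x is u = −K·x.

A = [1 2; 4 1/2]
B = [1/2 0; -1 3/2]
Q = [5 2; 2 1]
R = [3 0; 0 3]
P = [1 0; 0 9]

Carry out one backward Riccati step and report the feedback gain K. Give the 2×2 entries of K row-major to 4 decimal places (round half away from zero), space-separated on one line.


BᵀP = [0.5000 -9.0000; 0.0000 13.5000]
S = R + BᵀPB = [3 0; 0 3] + [9.2500 -13.5000; -13.5000 20.2500] = [12.2500 -13.5000; -13.5000 23.2500]
BᵀPA = [-35.5000 -3.5000; 54.0000 6.7500]
K = S⁻¹·BᵀPA = [-0.9397 0.0951; 1.7770 0.3455]
A−BK = [1.4698 1.9525; 0.3949 0.0768]
AᵀP(A−BK) = [15.6856 4.7166; 4.7166 4.2505]
P' = Q + AᵀP(A−BK) = [20.6856 6.7166; 6.7166 5.2505]
tr(P') = 25.9360

-0.9397 0.0951 1.7770 0.3455


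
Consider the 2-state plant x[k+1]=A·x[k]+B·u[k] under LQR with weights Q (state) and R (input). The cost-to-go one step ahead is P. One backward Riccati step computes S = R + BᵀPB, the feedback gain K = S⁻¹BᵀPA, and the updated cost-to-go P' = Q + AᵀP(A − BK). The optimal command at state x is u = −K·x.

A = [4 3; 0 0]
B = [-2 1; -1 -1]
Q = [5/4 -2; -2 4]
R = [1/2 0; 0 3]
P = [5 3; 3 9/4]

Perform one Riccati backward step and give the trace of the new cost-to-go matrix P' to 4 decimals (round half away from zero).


8.3219

BᵀP = [-13.0000 -8.2500; 2.0000 0.7500]
S = R + BᵀPB = [1/2 0; 0 3] + [34.2500 -4.7500; -4.7500 1.2500] = [34.7500 -4.7500; -4.7500 4.2500]
BᵀPA = [-52.0000 -39.0000; 8.0000 6.0000]
K = S⁻¹·BᵀPA = [-1.4625 -1.0969; 0.2478 0.1858]
A−BK = [0.8272 0.6204; -1.2148 -0.9111]
AᵀP(A−BK) = [1.9660 1.4745; 1.4745 1.1059]
P' = Q + AᵀP(A−BK) = [3.2160 -0.5255; -0.5255 5.1059]
tr(P') = 8.3219
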